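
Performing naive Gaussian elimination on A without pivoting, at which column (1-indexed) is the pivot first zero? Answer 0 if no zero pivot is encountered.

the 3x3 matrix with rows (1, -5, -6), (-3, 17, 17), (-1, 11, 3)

Naive forward elimination:
R2 <- R2 - (-3)*R1:  [  0   2  -1 ]
R3 <- R3 - (-1)*R1:  [  0   6  -3 ]
R3 <- R3 - (3)*R2:  [ 0  0  0 ]
Matrix at this point:
[ 1  -5  -6 ]
[ 0   2  -1 ]
[ 0   0   0 ]
Pivot entry (3,3) in the last row is zero and there are no rows below to swap with -> zero pivot in column 3 (A is singular).

first zero-pivot column = 3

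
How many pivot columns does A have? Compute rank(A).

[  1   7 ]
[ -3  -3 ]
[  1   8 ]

rank(A) = 2

Row reduction:
R2 <- R2 - (-3)*R1:  [  0  18 ]
R3 <- R3 - (1)*R1:  [ 0  1 ]
R3 <- R3 - (1/18)*R2:  [ 0  0 ]
Row echelon form:
[ 1   7 ]
[ 0  18 ]
[ 0   0 ]
Nonzero rows / pivot columns: 2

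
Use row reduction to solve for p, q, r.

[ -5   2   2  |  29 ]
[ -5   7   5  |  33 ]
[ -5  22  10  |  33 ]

Forward elimination on [A|b]:
R2 <- R2 - (1)*R1:  [ 0  5  3  4 ]
R3 <- R3 - (1)*R1:  [  0  20   8   4 ]
R3 <- R3 - (4)*R2:  [   0    0   -4  -12 ]
Row echelon form:
[ -5  2   2  |   29 ]
[  0  5   3  |    4 ]
[  0  0  -4  |  -12 ]
Back-substitution:
r = (-12) / -4 = 3
q = (4 - (3)*(3)) / 5 = -1
p = (29 - (2)*(-1) - (2)*(3)) / -5 = -5

(-5, -1, 3)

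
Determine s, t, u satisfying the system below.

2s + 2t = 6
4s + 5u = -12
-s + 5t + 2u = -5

Forward elimination on [A|b]:
R2 <- R2 - (2)*R1:  [   0   -4    5  -24 ]
R3 <- R3 - (-1/2)*R1:  [  0   6   2  -2 ]
R3 <- R3 - (-3/2)*R2:  [    0     0  19/2   -38 ]
Row echelon form:
[ 2   2     0  |    6 ]
[ 0  -4     5  |  -24 ]
[ 0   0  19/2  |  -38 ]
Back-substitution:
u = (-38) / (19/2) = -4
t = (-24 - (5)*(-4)) / -4 = 1
s = (6 - (2)*(1)) / 2 = 2

(2, 1, -4)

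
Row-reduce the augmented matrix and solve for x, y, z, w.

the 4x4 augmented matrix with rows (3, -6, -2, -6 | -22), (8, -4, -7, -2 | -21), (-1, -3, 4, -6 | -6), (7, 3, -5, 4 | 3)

(2, -2, 5, 5)

Forward elimination on [A|b]:
R2 <- R2 - (8/3)*R1:  [     0     12   -5/3     14  113/3 ]
R3 <- R3 - (-1/3)*R1:  [     0     -5   10/3     -8  -40/3 ]
R4 <- R4 - (7/3)*R1:  [     0     17   -1/3     18  163/3 ]
R3 <- R3 - (-5/12)*R2:  [     0      0  95/36  -13/6  85/36 ]
R4 <- R4 - (17/12)*R2:  [     0      0  73/36  -11/6  35/36 ]
R4 <- R4 - (73/95)*R3:  [      0       0       0  -16/95  -16/19 ]
Row echelon form:
[ 3  -6     -2      -6  |     -22 ]
[ 0  12   -5/3      14  |   113/3 ]
[ 0   0  95/36   -13/6  |   85/36 ]
[ 0   0      0  -16/95  |  -16/19 ]
Back-substitution:
w = (-16/19) / (-16/95) = 5
z = (85/36 - (-13/6)*(5)) / (95/36) = 5
y = (113/3 - (-5/3)*(5) - (14)*(5)) / 12 = -2
x = (-22 - (-6)*(-2) - (-2)*(5) - (-6)*(5)) / 3 = 2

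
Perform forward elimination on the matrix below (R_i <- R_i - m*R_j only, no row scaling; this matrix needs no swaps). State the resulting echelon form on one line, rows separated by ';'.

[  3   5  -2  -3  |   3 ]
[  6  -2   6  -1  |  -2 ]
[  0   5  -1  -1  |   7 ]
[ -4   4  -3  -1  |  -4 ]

REF = [3 5 -2 -3 3; 0 -12 10 5 -8; 0 0 19/6 13/12 11/3; 0 0 0 -63/38 -206/19]

Forward elimination:
R2 <- R2 - (2)*R1:  [   0  -12   10    5   -8 ]
R4 <- R4 - (-4/3)*R1:  [     0   32/3  -17/3     -5      0 ]
R3 <- R3 - (-5/12)*R2:  [     0      0   19/6  13/12   11/3 ]
R4 <- R4 - (-8/9)*R2:  [     0      0   29/9   -5/9  -64/9 ]
R4 <- R4 - (58/57)*R3:  [       0        0        0   -63/38  -206/19 ]
Row echelon form:
[ 3    5    -2      -3  |        3 ]
[ 0  -12    10       5  |       -8 ]
[ 0    0  19/6   13/12  |     11/3 ]
[ 0    0     0  -63/38  |  -206/19 ]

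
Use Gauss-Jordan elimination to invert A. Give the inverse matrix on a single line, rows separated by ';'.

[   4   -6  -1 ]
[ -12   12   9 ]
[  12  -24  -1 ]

inverse = [17/8 3/16 -7/16; 1 1/12 -1/4; 3/2 1/4 -1/4]

Gauss-Jordan on [A | I]:
R1 <- (1/4)*R1:  [    1  -3/2  -1/4  |   1/4     0     0 ]
R2 <- R2 - (-12)*R1:  [  0  -6   6  |   3   1   0 ]
R3 <- R3 - (12)*R1:  [  0  -6   2  |  -3   0   1 ]
R2 <- (1/-6)*R2:  [    0     1    -1  |  -1/2  -1/6     0 ]
R1 <- R1 - (-3/2)*R2:  [    1     0  -7/4  |  -1/2  -1/4     0 ]
R3 <- R3 - (-6)*R2:  [  0   0  -4  |  -6  -1   1 ]
R3 <- (1/-4)*R3:  [    0     0     1  |   3/2   1/4  -1/4 ]
R1 <- R1 - (-7/4)*R3:  [     1      0      0  |   17/8   3/16  -7/16 ]
R2 <- R2 - (-1)*R3:  [    0     1     0  |     1  1/12  -1/4 ]
Right block of [I | A^{-1}] is the inverse:
[ 17/8  3/16  -7/16 ]
[    1  1/12   -1/4 ]
[  3/2   1/4   -1/4 ]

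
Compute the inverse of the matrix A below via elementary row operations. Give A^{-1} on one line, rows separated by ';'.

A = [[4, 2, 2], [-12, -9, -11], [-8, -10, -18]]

inverse = [13/12 1/3 -1/12; -8/3 -7/6 5/12; 1 1/2 -1/4]

Gauss-Jordan on [A | I]:
R1 <- (1/4)*R1:  [   1  1/2  1/2  |  1/4    0    0 ]
R2 <- R2 - (-12)*R1:  [  0  -3  -5  |   3   1   0 ]
R3 <- R3 - (-8)*R1:  [   0   -6  -14  |    2    0    1 ]
R2 <- (1/-3)*R2:  [    0     1   5/3  |    -1  -1/3     0 ]
R1 <- R1 - (1/2)*R2:  [    1     0  -1/3  |   3/4   1/6     0 ]
R3 <- R3 - (-6)*R2:  [  0   0  -4  |  -4  -2   1 ]
R3 <- (1/-4)*R3:  [    0     0     1  |     1   1/2  -1/4 ]
R1 <- R1 - (-1/3)*R3:  [     1      0      0  |  13/12    1/3  -1/12 ]
R2 <- R2 - (5/3)*R3:  [    0     1     0  |  -8/3  -7/6  5/12 ]
Right block of [I | A^{-1}] is the inverse:
[ 13/12   1/3  -1/12 ]
[  -8/3  -7/6   5/12 ]
[     1   1/2   -1/4 ]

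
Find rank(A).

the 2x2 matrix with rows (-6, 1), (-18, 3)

rank(A) = 1

Row reduction:
R2 <- R2 - (3)*R1:  [ 0  0 ]
Row echelon form:
[ -6  1 ]
[  0  0 ]
Nonzero rows / pivot columns: 1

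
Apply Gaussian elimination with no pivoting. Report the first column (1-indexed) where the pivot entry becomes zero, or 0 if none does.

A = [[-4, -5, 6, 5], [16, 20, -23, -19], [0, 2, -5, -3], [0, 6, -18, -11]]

Naive forward elimination:
R2 <- R2 - (-4)*R1:  [ 0  0  1  1 ]
Matrix at this point:
[ -4  -5    6    5 ]
[  0   0    1    1 ]
[  0   2   -5   -3 ]
[  0   6  -18  -11 ]
Pivot entry (2,2) is zero but row 3 has 2 in column 2 -> naive elimination stops; a row interchange (e.g. R2 <-> R3) would be required here.

first zero-pivot column = 2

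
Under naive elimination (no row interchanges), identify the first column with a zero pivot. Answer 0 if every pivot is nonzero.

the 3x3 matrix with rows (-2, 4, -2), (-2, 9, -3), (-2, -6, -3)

Naive forward elimination:
R2 <- R2 - (1)*R1:  [  0   5  -1 ]
R3 <- R3 - (1)*R1:  [   0  -10   -1 ]
R3 <- R3 - (-2)*R2:  [  0   0  -3 ]
All pivots nonzero; naive elimination completes without hitting a zero pivot.

first zero-pivot column = 0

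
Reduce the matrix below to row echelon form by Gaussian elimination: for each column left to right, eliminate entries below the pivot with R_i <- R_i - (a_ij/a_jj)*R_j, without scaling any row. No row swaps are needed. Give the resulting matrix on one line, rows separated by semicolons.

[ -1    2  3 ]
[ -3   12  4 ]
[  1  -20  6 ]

REF = [-1 2 3; 0 6 -5; 0 0 -6]

Forward elimination:
R2 <- R2 - (3)*R1:  [  0   6  -5 ]
R3 <- R3 - (-1)*R1:  [   0  -18    9 ]
R3 <- R3 - (-3)*R2:  [  0   0  -6 ]
Row echelon form:
[ -1  2   3 ]
[  0  6  -5 ]
[  0  0  -6 ]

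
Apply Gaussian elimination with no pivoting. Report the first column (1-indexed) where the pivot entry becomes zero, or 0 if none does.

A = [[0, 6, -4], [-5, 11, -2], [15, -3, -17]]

first zero-pivot column = 1

Naive forward elimination:
Pivot entry (1,1) is zero but row 2 has -5 in column 1 -> naive elimination stops; a row interchange (e.g. R1 <-> R2) would be required here.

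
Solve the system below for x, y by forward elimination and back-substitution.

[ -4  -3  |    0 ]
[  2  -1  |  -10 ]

(-3, 4)

Forward elimination on [A|b]:
R2 <- R2 - (-1/2)*R1:  [    0  -5/2   -10 ]
Row echelon form:
[ -4    -3  |    0 ]
[  0  -5/2  |  -10 ]
Back-substitution:
y = (-10) / (-5/2) = 4
x = (0 - (-3)*(4)) / -4 = -3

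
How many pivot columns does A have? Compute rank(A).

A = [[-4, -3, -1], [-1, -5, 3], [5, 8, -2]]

rank(A) = 2

Row reduction:
R2 <- R2 - (1/4)*R1:  [     0  -17/4   13/4 ]
R3 <- R3 - (-5/4)*R1:  [     0   17/4  -13/4 ]
R3 <- R3 - (-1)*R2:  [ 0  0  0 ]
Row echelon form:
[ -4     -3    -1 ]
[  0  -17/4  13/4 ]
[  0      0     0 ]
Nonzero rows / pivot columns: 2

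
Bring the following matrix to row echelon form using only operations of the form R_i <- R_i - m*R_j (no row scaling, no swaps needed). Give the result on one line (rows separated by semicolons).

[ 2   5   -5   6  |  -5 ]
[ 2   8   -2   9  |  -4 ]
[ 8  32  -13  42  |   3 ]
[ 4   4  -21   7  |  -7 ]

REF = [2 5 -5 6 -5; 0 3 3 3 1; 0 0 -5 6 19; 0 0 0 -5 -14]

Forward elimination:
R2 <- R2 - (1)*R1:  [ 0  3  3  3  1 ]
R3 <- R3 - (4)*R1:  [  0  12   7  18  23 ]
R4 <- R4 - (2)*R1:  [   0   -6  -11   -5    3 ]
R3 <- R3 - (4)*R2:  [  0   0  -5   6  19 ]
R4 <- R4 - (-2)*R2:  [  0   0  -5   1   5 ]
R4 <- R4 - (1)*R3:  [   0    0    0   -5  -14 ]
Row echelon form:
[ 2  5  -5   6  |   -5 ]
[ 0  3   3   3  |    1 ]
[ 0  0  -5   6  |   19 ]
[ 0  0   0  -5  |  -14 ]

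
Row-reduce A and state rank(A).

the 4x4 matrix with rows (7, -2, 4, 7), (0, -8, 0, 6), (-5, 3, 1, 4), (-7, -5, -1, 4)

rank(A) = 4

Row reduction:
R3 <- R3 - (-5/7)*R1:  [    0  11/7  27/7     9 ]
R4 <- R4 - (-1)*R1:  [  0  -7   3  11 ]
R3 <- R3 - (-11/56)*R2:  [      0       0    27/7  285/28 ]
R4 <- R4 - (7/8)*R2:  [    0     0     3  23/4 ]
R4 <- R4 - (7/9)*R3:  [     0      0      0  -13/6 ]
Row echelon form:
[ 7  -2     4       7 ]
[ 0  -8     0       6 ]
[ 0   0  27/7  285/28 ]
[ 0   0     0   -13/6 ]
Nonzero rows / pivot columns: 4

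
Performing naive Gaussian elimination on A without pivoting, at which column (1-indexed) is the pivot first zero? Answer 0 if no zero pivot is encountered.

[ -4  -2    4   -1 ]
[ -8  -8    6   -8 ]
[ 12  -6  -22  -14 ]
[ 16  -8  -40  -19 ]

Naive forward elimination:
R2 <- R2 - (2)*R1:  [  0  -4  -2  -6 ]
R3 <- R3 - (-3)*R1:  [   0  -12  -10  -17 ]
R4 <- R4 - (-4)*R1:  [   0  -16  -24  -23 ]
R3 <- R3 - (3)*R2:  [  0   0  -4   1 ]
R4 <- R4 - (4)*R2:  [   0    0  -16    1 ]
R4 <- R4 - (4)*R3:  [  0   0   0  -3 ]
All pivots nonzero; naive elimination completes without hitting a zero pivot.

first zero-pivot column = 0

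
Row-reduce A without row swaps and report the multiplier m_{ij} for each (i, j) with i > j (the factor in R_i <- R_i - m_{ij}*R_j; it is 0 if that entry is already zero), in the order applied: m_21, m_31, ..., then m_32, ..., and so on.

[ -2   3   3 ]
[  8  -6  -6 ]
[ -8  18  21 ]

Forward elimination:
R2 <- R2 - (-4)*R1:  [ 0  6  6 ]
R3 <- R3 - (4)*R1:  [ 0  6  9 ]
R3 <- R3 - (1)*R2:  [ 0  0  3 ]
Multipliers (in order of application): m_{21} = -4, m_{31} = 4, m_{32} = 1

multipliers: -4, 4, 1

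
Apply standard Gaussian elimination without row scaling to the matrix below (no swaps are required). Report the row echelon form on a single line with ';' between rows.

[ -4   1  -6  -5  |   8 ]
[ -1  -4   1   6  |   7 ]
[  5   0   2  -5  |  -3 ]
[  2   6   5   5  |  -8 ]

REF = [-4 1 -6 -5 8; 0 -17/4 5/2 29/4 5; 0 0 -81/17 -155/17 144/17; 0 0 0 22/9 14]

Forward elimination:
R2 <- R2 - (1/4)*R1:  [     0  -17/4    5/2   29/4      5 ]
R3 <- R3 - (-5/4)*R1:  [     0    5/4  -11/2  -45/4      7 ]
R4 <- R4 - (-1/2)*R1:  [    0  13/2     2   5/2    -4 ]
R3 <- R3 - (-5/17)*R2:  [       0        0   -81/17  -155/17   144/17 ]
R4 <- R4 - (-26/17)*R2:  [      0       0   99/17  231/17   62/17 ]
R4 <- R4 - (-11/9)*R3:  [    0     0     0  22/9    14 ]
Row echelon form:
[ -4      1      -6       -5  |       8 ]
[  0  -17/4     5/2     29/4  |       5 ]
[  0      0  -81/17  -155/17  |  144/17 ]
[  0      0       0     22/9  |      14 ]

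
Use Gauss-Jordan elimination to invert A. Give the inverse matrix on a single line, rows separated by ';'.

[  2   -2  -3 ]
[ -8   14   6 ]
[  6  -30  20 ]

Gauss-Jordan on [A | I]:
R1 <- (1/2)*R1:  [    1    -1  -3/2  |   1/2     0     0 ]
R2 <- R2 - (-8)*R1:  [  0   6  -6  |   4   1   0 ]
R3 <- R3 - (6)*R1:  [   0  -24   29  |   -3    0    1 ]
R2 <- (1/6)*R2:  [   0    1   -1  |  2/3  1/6    0 ]
R1 <- R1 - (-1)*R2:  [    1     0  -5/2  |   7/6   1/6     0 ]
R3 <- R3 - (-24)*R2:  [  0   0   5  |  13   4   1 ]
R3 <- (1/5)*R3:  [    0     0     1  |  13/5   4/5   1/5 ]
R1 <- R1 - (-5/2)*R3:  [    1     0     0  |  23/3  13/6   1/2 ]
R2 <- R2 - (-1)*R3:  [     0      1      0  |  49/15  29/30    1/5 ]
Right block of [I | A^{-1}] is the inverse:
[  23/3   13/6  1/2 ]
[ 49/15  29/30  1/5 ]
[  13/5    4/5  1/5 ]

inverse = [23/3 13/6 1/2; 49/15 29/30 1/5; 13/5 4/5 1/5]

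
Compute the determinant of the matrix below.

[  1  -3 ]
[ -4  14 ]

det(A) = 2

Forward elimination:
R2 <- R2 - (-4)*R1:  [ 0  2 ]
Upper-triangular form:
[ 1  -3 ]
[ 0   2 ]
det(A) = (-1)^0 * (1) * (2) = 2  (0 row swaps -> sign +1)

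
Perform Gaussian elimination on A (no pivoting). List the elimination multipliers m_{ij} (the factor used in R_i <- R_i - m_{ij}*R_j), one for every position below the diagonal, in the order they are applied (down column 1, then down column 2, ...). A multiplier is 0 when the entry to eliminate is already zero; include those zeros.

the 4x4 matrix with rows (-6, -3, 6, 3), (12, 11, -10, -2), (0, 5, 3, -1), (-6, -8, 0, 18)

multipliers: -2, 0, 1, 1, -1, -4

Forward elimination:
R2 <- R2 - (-2)*R1:  [ 0  5  2  4 ]
R3: entry in column 1 is already 0 -> m_{31} = 0 (no row operation needed)
R4 <- R4 - (1)*R1:  [  0  -5  -6  15 ]
R3 <- R3 - (1)*R2:  [  0   0   1  -5 ]
R4 <- R4 - (-1)*R2:  [  0   0  -4  19 ]
R4 <- R4 - (-4)*R3:  [  0   0   0  -1 ]
Multipliers (in order of application): m_{21} = -2, m_{31} = 0, m_{41} = 1, m_{32} = 1, m_{42} = -1, m_{43} = -4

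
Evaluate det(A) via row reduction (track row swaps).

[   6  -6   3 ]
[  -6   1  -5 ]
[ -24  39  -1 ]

Forward elimination:
R2 <- R2 - (-1)*R1:  [  0  -5  -2 ]
R3 <- R3 - (-4)*R1:  [  0  15  11 ]
R3 <- R3 - (-3)*R2:  [ 0  0  5 ]
Upper-triangular form:
[ 6  -6   3 ]
[ 0  -5  -2 ]
[ 0   0   5 ]
det(A) = (-1)^0 * (6) * (-5) * (5) = -150  (0 row swaps -> sign +1)

det(A) = -150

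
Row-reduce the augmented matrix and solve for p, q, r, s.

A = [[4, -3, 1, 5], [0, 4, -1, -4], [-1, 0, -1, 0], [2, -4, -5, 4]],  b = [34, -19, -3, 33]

Forward elimination on [A|b]:
R3 <- R3 - (-1/4)*R1:  [    0  -3/4  -3/4   5/4  11/2 ]
R4 <- R4 - (1/2)*R1:  [     0   -5/2  -11/2    3/2     16 ]
R3 <- R3 - (-3/16)*R2:  [      0       0  -15/16     1/2   31/16 ]
R4 <- R4 - (-5/8)*R2:  [     0      0  -49/8     -1   33/8 ]
R4 <- R4 - (98/15)*R3:  [       0        0        0   -64/15  -128/15 ]
Row echelon form:
[ 4  -3       1       5  |       34 ]
[ 0   4      -1      -4  |      -19 ]
[ 0   0  -15/16     1/2  |    31/16 ]
[ 0   0       0  -64/15  |  -128/15 ]
Back-substitution:
s = (-128/15) / (-64/15) = 2
r = (31/16 - (1/2)*(2)) / (-15/16) = -1
q = (-19 - (-1)*(-1) - (-4)*(2)) / 4 = -3
p = (34 - (-3)*(-3) - (1)*(-1) - (5)*(2)) / 4 = 4

(4, -3, -1, 2)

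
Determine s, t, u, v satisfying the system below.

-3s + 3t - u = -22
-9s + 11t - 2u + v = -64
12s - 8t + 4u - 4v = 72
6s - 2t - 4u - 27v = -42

Forward elimination on [A|b]:
R2 <- R2 - (3)*R1:  [ 0  2  1  1  2 ]
R3 <- R3 - (-4)*R1:  [   0    4    0   -4  -16 ]
R4 <- R4 - (-2)*R1:  [   0    4   -6  -27  -86 ]
R3 <- R3 - (2)*R2:  [   0    0   -2   -6  -20 ]
R4 <- R4 - (2)*R2:  [   0    0   -8  -29  -90 ]
R4 <- R4 - (4)*R3:  [   0    0    0   -5  -10 ]
Row echelon form:
[ -3  3  -1   0  |  -22 ]
[  0  2   1   1  |    2 ]
[  0  0  -2  -6  |  -20 ]
[  0  0   0  -5  |  -10 ]
Back-substitution:
v = (-10) / -5 = 2
u = (-20 - (-6)*(2)) / -2 = 4
t = (2 - (1)*(4) - (1)*(2)) / 2 = -2
s = (-22 - (3)*(-2) - (-1)*(4)) / -3 = 4

(4, -2, 4, 2)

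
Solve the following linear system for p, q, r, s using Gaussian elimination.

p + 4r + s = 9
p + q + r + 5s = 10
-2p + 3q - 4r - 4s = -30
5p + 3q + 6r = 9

(3, -4, 1, 2)

Forward elimination on [A|b]:
R2 <- R2 - (1)*R1:  [  0   1  -3   4   1 ]
R3 <- R3 - (-2)*R1:  [   0    3    4   -2  -12 ]
R4 <- R4 - (5)*R1:  [   0    3  -14   -5  -36 ]
R3 <- R3 - (3)*R2:  [   0    0   13  -14  -15 ]
R4 <- R4 - (3)*R2:  [   0    0   -5  -17  -39 ]
R4 <- R4 - (-5/13)*R3:  [       0        0        0  -291/13  -582/13 ]
Row echelon form:
[ 1  0   4        1  |        9 ]
[ 0  1  -3        4  |        1 ]
[ 0  0  13      -14  |      -15 ]
[ 0  0   0  -291/13  |  -582/13 ]
Back-substitution:
s = (-582/13) / (-291/13) = 2
r = (-15 - (-14)*(2)) / 13 = 1
q = (1 - (-3)*(1) - (4)*(2)) / 1 = -4
p = (9 - (4)*(1) - (1)*(2)) / 1 = 3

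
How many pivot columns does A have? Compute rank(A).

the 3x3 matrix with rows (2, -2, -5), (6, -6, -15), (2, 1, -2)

Row reduction:
R2 <- R2 - (3)*R1:  [ 0  0  0 ]
R3 <- R3 - (1)*R1:  [ 0  3  3 ]
R2 <-> R3   (pivot in column 2 was zero)
[ 2  -2  -5 ]
[ 0   3   3 ]
[ 0   0   0 ]
Row echelon form:
[ 2  -2  -5 ]
[ 0   3   3 ]
[ 0   0   0 ]
Nonzero rows / pivot columns: 2

rank(A) = 2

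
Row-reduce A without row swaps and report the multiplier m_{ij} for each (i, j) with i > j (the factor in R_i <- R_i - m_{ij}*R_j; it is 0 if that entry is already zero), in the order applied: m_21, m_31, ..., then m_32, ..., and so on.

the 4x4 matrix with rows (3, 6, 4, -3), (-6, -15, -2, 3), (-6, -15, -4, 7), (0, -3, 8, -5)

Forward elimination:
R2 <- R2 - (-2)*R1:  [  0  -3   6  -3 ]
R3 <- R3 - (-2)*R1:  [  0  -3   4   1 ]
R4: entry in column 1 is already 0 -> m_{41} = 0 (no row operation needed)
R3 <- R3 - (1)*R2:  [  0   0  -2   4 ]
R4 <- R4 - (1)*R2:  [  0   0   2  -2 ]
R4 <- R4 - (-1)*R3:  [ 0  0  0  2 ]
Multipliers (in order of application): m_{21} = -2, m_{31} = -2, m_{41} = 0, m_{32} = 1, m_{42} = 1, m_{43} = -1

multipliers: -2, -2, 0, 1, 1, -1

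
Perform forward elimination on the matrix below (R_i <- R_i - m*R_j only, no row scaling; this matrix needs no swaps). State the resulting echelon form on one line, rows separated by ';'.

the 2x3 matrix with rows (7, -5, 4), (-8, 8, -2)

REF = [7 -5 4; 0 16/7 18/7]

Forward elimination:
R2 <- R2 - (-8/7)*R1:  [    0  16/7  18/7 ]
Row echelon form:
[ 7    -5     4 ]
[ 0  16/7  18/7 ]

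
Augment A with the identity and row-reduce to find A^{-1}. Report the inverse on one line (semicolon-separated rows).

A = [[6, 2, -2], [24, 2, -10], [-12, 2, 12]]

inverse = [-11/54 7/54 2/27; 7/9 -2/9 -1/18; -1/3 1/6 1/6]

Gauss-Jordan on [A | I]:
R1 <- (1/6)*R1:  [    1   1/3  -1/3  |   1/6     0     0 ]
R2 <- R2 - (24)*R1:  [  0  -6  -2  |  -4   1   0 ]
R3 <- R3 - (-12)*R1:  [ 0  6  8  |  2  0  1 ]
R2 <- (1/-6)*R2:  [    0     1   1/3  |   2/3  -1/6     0 ]
R1 <- R1 - (1/3)*R2:  [     1      0   -4/9  |  -1/18   1/18      0 ]
R3 <- R3 - (6)*R2:  [  0   0   6  |  -2   1   1 ]
R3 <- (1/6)*R3:  [    0     0     1  |  -1/3   1/6   1/6 ]
R1 <- R1 - (-4/9)*R3:  [      1       0       0  |  -11/54    7/54    2/27 ]
R2 <- R2 - (1/3)*R3:  [     0      1      0  |    7/9   -2/9  -1/18 ]
Right block of [I | A^{-1}] is the inverse:
[ -11/54  7/54   2/27 ]
[    7/9  -2/9  -1/18 ]
[   -1/3   1/6    1/6 ]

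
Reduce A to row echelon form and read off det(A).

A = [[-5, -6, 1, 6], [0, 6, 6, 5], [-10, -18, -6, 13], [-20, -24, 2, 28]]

Forward elimination:
R3 <- R3 - (2)*R1:  [  0  -6  -8   1 ]
R4 <- R4 - (4)*R1:  [  0   0  -2   4 ]
R3 <- R3 - (-1)*R2:  [  0   0  -2   6 ]
R4 <- R4 - (1)*R3:  [  0   0   0  -2 ]
Upper-triangular form:
[ -5  -6   1   6 ]
[  0   6   6   5 ]
[  0   0  -2   6 ]
[  0   0   0  -2 ]
det(A) = (-1)^0 * (-5) * (6) * (-2) * (-2) = -120  (0 row swaps -> sign +1)

det(A) = -120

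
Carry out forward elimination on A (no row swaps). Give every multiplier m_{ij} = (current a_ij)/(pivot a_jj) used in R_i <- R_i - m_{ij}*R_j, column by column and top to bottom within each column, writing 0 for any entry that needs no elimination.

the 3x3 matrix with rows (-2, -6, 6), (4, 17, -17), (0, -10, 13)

multipliers: -2, 0, -2

Forward elimination:
R2 <- R2 - (-2)*R1:  [  0   5  -5 ]
R3: entry in column 1 is already 0 -> m_{31} = 0 (no row operation needed)
R3 <- R3 - (-2)*R2:  [ 0  0  3 ]
Multipliers (in order of application): m_{21} = -2, m_{31} = 0, m_{32} = -2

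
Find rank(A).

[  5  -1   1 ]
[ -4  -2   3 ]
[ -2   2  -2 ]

rank(A) = 3

Row reduction:
R2 <- R2 - (-4/5)*R1:  [     0  -14/5   19/5 ]
R3 <- R3 - (-2/5)*R1:  [    0   8/5  -8/5 ]
R3 <- R3 - (-4/7)*R2:  [   0    0  4/7 ]
Row echelon form:
[ 5     -1     1 ]
[ 0  -14/5  19/5 ]
[ 0      0   4/7 ]
Nonzero rows / pivot columns: 3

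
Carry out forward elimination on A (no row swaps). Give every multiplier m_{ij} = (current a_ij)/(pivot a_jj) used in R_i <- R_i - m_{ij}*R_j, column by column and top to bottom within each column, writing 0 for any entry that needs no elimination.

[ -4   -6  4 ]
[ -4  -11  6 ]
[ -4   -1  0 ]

multipliers: 1, 1, -1

Forward elimination:
R2 <- R2 - (1)*R1:  [  0  -5   2 ]
R3 <- R3 - (1)*R1:  [  0   5  -4 ]
R3 <- R3 - (-1)*R2:  [  0   0  -2 ]
Multipliers (in order of application): m_{21} = 1, m_{31} = 1, m_{32} = -1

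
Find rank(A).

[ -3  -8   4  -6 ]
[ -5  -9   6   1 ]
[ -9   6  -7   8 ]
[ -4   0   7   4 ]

rank(A) = 4

Row reduction:
R2 <- R2 - (5/3)*R1:  [    0  13/3  -2/3    11 ]
R3 <- R3 - (3)*R1:  [   0   30  -19   26 ]
R4 <- R4 - (4/3)*R1:  [    0  32/3   5/3    12 ]
R3 <- R3 - (90/13)*R2:  [       0        0  -187/13  -652/13 ]
R4 <- R4 - (32/13)*R2:  [       0        0    43/13  -196/13 ]
R4 <- R4 - (-43/187)*R3:  [         0          0          0  -4976/187 ]
Row echelon form:
[ -3    -8        4         -6 ]
[  0  13/3     -2/3         11 ]
[  0     0  -187/13    -652/13 ]
[  0     0        0  -4976/187 ]
Nonzero rows / pivot columns: 4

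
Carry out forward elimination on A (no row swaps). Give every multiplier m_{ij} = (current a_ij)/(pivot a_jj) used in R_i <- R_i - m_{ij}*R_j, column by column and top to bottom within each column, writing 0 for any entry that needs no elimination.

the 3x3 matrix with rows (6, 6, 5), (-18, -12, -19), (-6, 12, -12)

multipliers: -3, -1, 3

Forward elimination:
R2 <- R2 - (-3)*R1:  [  0   6  -4 ]
R3 <- R3 - (-1)*R1:  [  0  18  -7 ]
R3 <- R3 - (3)*R2:  [ 0  0  5 ]
Multipliers (in order of application): m_{21} = -3, m_{31} = -1, m_{32} = 3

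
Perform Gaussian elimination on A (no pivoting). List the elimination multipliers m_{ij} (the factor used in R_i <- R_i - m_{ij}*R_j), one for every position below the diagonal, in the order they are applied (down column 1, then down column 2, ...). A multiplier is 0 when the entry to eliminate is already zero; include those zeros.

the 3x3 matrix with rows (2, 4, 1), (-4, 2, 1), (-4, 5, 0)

multipliers: -2, -2, 13/10

Forward elimination:
R2 <- R2 - (-2)*R1:  [  0  10   3 ]
R3 <- R3 - (-2)*R1:  [  0  13   2 ]
R3 <- R3 - (13/10)*R2:  [      0       0  -19/10 ]
Multipliers (in order of application): m_{21} = -2, m_{31} = -2, m_{32} = 13/10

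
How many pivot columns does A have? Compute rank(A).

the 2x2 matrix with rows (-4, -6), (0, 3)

rank(A) = 2

Row reduction:
Row echelon form:
[ -4  -6 ]
[  0   3 ]
Nonzero rows / pivot columns: 2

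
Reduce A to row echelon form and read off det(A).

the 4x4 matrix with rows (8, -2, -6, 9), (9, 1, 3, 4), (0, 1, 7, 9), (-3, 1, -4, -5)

det(A) = 1861

Forward elimination:
R2 <- R2 - (9/8)*R1:  [     0   13/4   39/4  -49/8 ]
R4 <- R4 - (-3/8)*R1:  [     0    1/4  -25/4  -13/8 ]
R3 <- R3 - (4/13)*R2:  [      0       0       4  283/26 ]
R4 <- R4 - (1/13)*R2:  [      0       0      -7  -15/13 ]
R4 <- R4 - (-7/4)*R3:  [        0         0         0  1861/104 ]
Upper-triangular form:
[ 8    -2    -6         9 ]
[ 0  13/4  39/4     -49/8 ]
[ 0     0     4    283/26 ]
[ 0     0     0  1861/104 ]
det(A) = (-1)^0 * (8) * (13/4) * (4) * (1861/104) = 1861  (0 row swaps -> sign +1)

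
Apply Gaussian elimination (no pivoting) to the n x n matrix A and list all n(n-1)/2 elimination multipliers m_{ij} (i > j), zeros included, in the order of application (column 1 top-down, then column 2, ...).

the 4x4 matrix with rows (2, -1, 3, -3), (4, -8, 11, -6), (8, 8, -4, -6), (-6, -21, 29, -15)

Forward elimination:
R2 <- R2 - (2)*R1:  [  0  -6   5   0 ]
R3 <- R3 - (4)*R1:  [   0   12  -16    6 ]
R4 <- R4 - (-3)*R1:  [   0  -24   38  -24 ]
R3 <- R3 - (-2)*R2:  [  0   0  -6   6 ]
R4 <- R4 - (4)*R2:  [   0    0   18  -24 ]
R4 <- R4 - (-3)*R3:  [  0   0   0  -6 ]
Multipliers (in order of application): m_{21} = 2, m_{31} = 4, m_{41} = -3, m_{32} = -2, m_{42} = 4, m_{43} = -3

multipliers: 2, 4, -3, -2, 4, -3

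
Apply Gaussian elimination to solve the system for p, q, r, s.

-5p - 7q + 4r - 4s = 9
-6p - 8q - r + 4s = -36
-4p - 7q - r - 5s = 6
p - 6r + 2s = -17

Forward elimination on [A|b]:
R2 <- R2 - (6/5)*R1:  [      0     2/5   -29/5    44/5  -234/5 ]
R3 <- R3 - (4/5)*R1:  [     0   -7/5  -21/5   -9/5   -6/5 ]
R4 <- R4 - (-1/5)*R1:  [     0   -7/5  -26/5    6/5  -76/5 ]
R3 <- R3 - (-7/2)*R2:  [     0      0  -49/2     29   -165 ]
R4 <- R4 - (-7/2)*R2:  [     0      0  -51/2     32   -179 ]
R4 <- R4 - (51/49)*R3:  [       0        0        0    89/49  -356/49 ]
Row echelon form:
[ -5   -7      4     -4  |        9 ]
[  0  2/5  -29/5   44/5  |   -234/5 ]
[  0    0  -49/2     29  |     -165 ]
[  0    0      0  89/49  |  -356/49 ]
Back-substitution:
s = (-356/49) / (89/49) = -4
r = (-165 - (29)*(-4)) / (-49/2) = 2
q = (-234/5 - (-29/5)*(2) - (44/5)*(-4)) / (2/5) = 0
p = (9 - (-7)*(0) - (4)*(2) - (-4)*(-4)) / -5 = 3

(3, 0, 2, -4)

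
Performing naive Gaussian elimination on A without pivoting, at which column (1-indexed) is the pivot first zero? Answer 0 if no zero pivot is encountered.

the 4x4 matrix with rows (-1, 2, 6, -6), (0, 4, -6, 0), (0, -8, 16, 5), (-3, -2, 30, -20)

first zero-pivot column = 0

Naive forward elimination:
R4 <- R4 - (3)*R1:  [  0  -8  12  -2 ]
R3 <- R3 - (-2)*R2:  [ 0  0  4  5 ]
R4 <- R4 - (-2)*R2:  [  0   0   0  -2 ]
All pivots nonzero; naive elimination completes without hitting a zero pivot.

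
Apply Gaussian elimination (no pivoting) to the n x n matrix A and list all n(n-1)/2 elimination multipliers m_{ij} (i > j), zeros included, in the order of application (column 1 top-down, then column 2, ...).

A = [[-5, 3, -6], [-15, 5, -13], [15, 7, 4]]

Forward elimination:
R2 <- R2 - (3)*R1:  [  0  -4   5 ]
R3 <- R3 - (-3)*R1:  [   0   16  -14 ]
R3 <- R3 - (-4)*R2:  [ 0  0  6 ]
Multipliers (in order of application): m_{21} = 3, m_{31} = -3, m_{32} = -4

multipliers: 3, -3, -4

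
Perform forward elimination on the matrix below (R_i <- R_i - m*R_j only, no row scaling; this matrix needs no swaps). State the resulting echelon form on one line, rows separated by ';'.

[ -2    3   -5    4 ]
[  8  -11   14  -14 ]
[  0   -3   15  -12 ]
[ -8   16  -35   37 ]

REF = [-2 3 -5 4; 0 1 -6 2; 0 0 -3 -6; 0 0 0 -5]

Forward elimination:
R2 <- R2 - (-4)*R1:  [  0   1  -6   2 ]
R4 <- R4 - (4)*R1:  [   0    4  -15   21 ]
R3 <- R3 - (-3)*R2:  [  0   0  -3  -6 ]
R4 <- R4 - (4)*R2:  [  0   0   9  13 ]
R4 <- R4 - (-3)*R3:  [  0   0   0  -5 ]
Row echelon form:
[ -2  3  -5   4 ]
[  0  1  -6   2 ]
[  0  0  -3  -6 ]
[  0  0   0  -5 ]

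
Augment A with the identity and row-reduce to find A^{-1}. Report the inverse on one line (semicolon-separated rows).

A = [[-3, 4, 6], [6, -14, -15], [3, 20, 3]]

inverse = [-43/9 -2 -4/9; 7/6 1/2 1/6; -3 -4/3 -1/3]

Gauss-Jordan on [A | I]:
R1 <- (1/-3)*R1:  [    1  -4/3    -2  |  -1/3     0     0 ]
R2 <- R2 - (6)*R1:  [  0  -6  -3  |   2   1   0 ]
R3 <- R3 - (3)*R1:  [  0  24   9  |   1   0   1 ]
R2 <- (1/-6)*R2:  [    0     1   1/2  |  -1/3  -1/6     0 ]
R1 <- R1 - (-4/3)*R2:  [    1     0  -4/3  |  -7/9  -2/9     0 ]
R3 <- R3 - (24)*R2:  [  0   0  -3  |   9   4   1 ]
R3 <- (1/-3)*R3:  [    0     0     1  |    -3  -4/3  -1/3 ]
R1 <- R1 - (-4/3)*R3:  [     1      0      0  |  -43/9     -2   -4/9 ]
R2 <- R2 - (1/2)*R3:  [   0    1    0  |  7/6  1/2  1/6 ]
Right block of [I | A^{-1}] is the inverse:
[ -43/9    -2  -4/9 ]
[   7/6   1/2   1/6 ]
[    -3  -4/3  -1/3 ]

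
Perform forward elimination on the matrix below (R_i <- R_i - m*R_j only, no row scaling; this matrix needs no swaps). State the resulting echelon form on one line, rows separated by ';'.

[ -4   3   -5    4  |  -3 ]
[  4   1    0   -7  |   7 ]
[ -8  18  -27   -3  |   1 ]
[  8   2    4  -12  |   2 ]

Forward elimination:
R2 <- R2 - (-1)*R1:  [  0   4  -5  -3   4 ]
R3 <- R3 - (2)*R1:  [   0   12  -17  -11    7 ]
R4 <- R4 - (-2)*R1:  [  0   8  -6  -4  -4 ]
R3 <- R3 - (3)*R2:  [  0   0  -2  -2  -5 ]
R4 <- R4 - (2)*R2:  [   0    0    4    2  -12 ]
R4 <- R4 - (-2)*R3:  [   0    0    0   -2  -22 ]
Row echelon form:
[ -4  3  -5   4  |   -3 ]
[  0  4  -5  -3  |    4 ]
[  0  0  -2  -2  |   -5 ]
[  0  0   0  -2  |  -22 ]

REF = [-4 3 -5 4 -3; 0 4 -5 -3 4; 0 0 -2 -2 -5; 0 0 0 -2 -22]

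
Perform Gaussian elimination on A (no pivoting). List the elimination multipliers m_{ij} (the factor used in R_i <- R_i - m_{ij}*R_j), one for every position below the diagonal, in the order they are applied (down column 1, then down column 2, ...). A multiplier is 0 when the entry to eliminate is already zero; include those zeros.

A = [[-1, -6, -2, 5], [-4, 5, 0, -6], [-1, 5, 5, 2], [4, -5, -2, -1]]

multipliers: 4, 1, -4, 11/29, -1, -58/115

Forward elimination:
R2 <- R2 - (4)*R1:  [   0   29    8  -26 ]
R3 <- R3 - (1)*R1:  [  0  11   7  -3 ]
R4 <- R4 - (-4)*R1:  [   0  -29  -10   19 ]
R3 <- R3 - (11/29)*R2:  [      0       0  115/29  199/29 ]
R4 <- R4 - (-1)*R2:  [  0   0  -2  -7 ]
R4 <- R4 - (-58/115)*R3:  [        0         0         0  -407/115 ]
Multipliers (in order of application): m_{21} = 4, m_{31} = 1, m_{41} = -4, m_{32} = 11/29, m_{42} = -1, m_{43} = -58/115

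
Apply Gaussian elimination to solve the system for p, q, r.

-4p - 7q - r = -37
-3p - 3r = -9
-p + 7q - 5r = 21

Forward elimination on [A|b]:
R2 <- R2 - (3/4)*R1:  [    0  21/4  -9/4  75/4 ]
R3 <- R3 - (1/4)*R1:  [     0   35/4  -19/4  121/4 ]
R3 <- R3 - (5/3)*R2:  [  0   0  -1  -1 ]
Row echelon form:
[ -4    -7    -1  |   -37 ]
[  0  21/4  -9/4  |  75/4 ]
[  0     0    -1  |    -1 ]
Back-substitution:
r = (-1) / -1 = 1
q = (75/4 - (-9/4)*(1)) / (21/4) = 4
p = (-37 - (-7)*(4) - (-1)*(1)) / -4 = 2

(2, 4, 1)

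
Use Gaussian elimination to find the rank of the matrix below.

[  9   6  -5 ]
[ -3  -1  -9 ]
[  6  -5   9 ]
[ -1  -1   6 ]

Row reduction:
R2 <- R2 - (-1/3)*R1:  [     0      1  -32/3 ]
R3 <- R3 - (2/3)*R1:  [    0    -9  37/3 ]
R4 <- R4 - (-1/9)*R1:  [    0  -1/3  49/9 ]
R3 <- R3 - (-9)*R2:  [      0       0  -251/3 ]
R4 <- R4 - (-1/3)*R2:  [    0     0  17/9 ]
R4 <- R4 - (-17/753)*R3:  [ 0  0  0 ]
Row echelon form:
[ 9  6      -5 ]
[ 0  1   -32/3 ]
[ 0  0  -251/3 ]
[ 0  0       0 ]
Nonzero rows / pivot columns: 3

rank(A) = 3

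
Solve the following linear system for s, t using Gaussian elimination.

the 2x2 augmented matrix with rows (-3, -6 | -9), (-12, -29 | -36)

Forward elimination on [A|b]:
R2 <- R2 - (4)*R1:  [  0  -5   0 ]
Row echelon form:
[ -3  -6  |  -9 ]
[  0  -5  |   0 ]
Back-substitution:
t = (0) / -5 = 0
s = (-9 - (-6)*(0)) / -3 = 3

(3, 0)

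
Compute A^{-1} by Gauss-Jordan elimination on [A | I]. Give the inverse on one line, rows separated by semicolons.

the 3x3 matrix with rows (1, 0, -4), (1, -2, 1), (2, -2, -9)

Gauss-Jordan on [A | I]:
R2 <- R2 - (1)*R1:  [  0  -2   5  |  -1   1   0 ]
R3 <- R3 - (2)*R1:  [  0  -2  -1  |  -2   0   1 ]
R2 <- (1/-2)*R2:  [    0     1  -5/2  |   1/2  -1/2     0 ]
R3 <- R3 - (-2)*R2:  [  0   0  -6  |  -1  -1   1 ]
R3 <- (1/-6)*R3:  [    0     0     1  |   1/6   1/6  -1/6 ]
R1 <- R1 - (-4)*R3:  [    1     0     0  |   5/3   2/3  -2/3 ]
R2 <- R2 - (-5/2)*R3:  [     0      1      0  |  11/12  -1/12  -5/12 ]
Right block of [I | A^{-1}] is the inverse:
[   5/3    2/3   -2/3 ]
[ 11/12  -1/12  -5/12 ]
[   1/6    1/6   -1/6 ]

inverse = [5/3 2/3 -2/3; 11/12 -1/12 -5/12; 1/6 1/6 -1/6]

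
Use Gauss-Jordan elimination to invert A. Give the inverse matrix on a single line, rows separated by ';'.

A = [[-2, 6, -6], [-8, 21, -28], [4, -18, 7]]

Gauss-Jordan on [A | I]:
R1 <- (1/-2)*R1:  [    1    -3     3  |  -1/2     0     0 ]
R2 <- R2 - (-8)*R1:  [  0  -3  -4  |  -4   1   0 ]
R3 <- R3 - (4)*R1:  [  0  -6  -5  |   2   0   1 ]
R2 <- (1/-3)*R2:  [    0     1   4/3  |   4/3  -1/3     0 ]
R1 <- R1 - (-3)*R2:  [   1    0    7  |  7/2   -1    0 ]
R3 <- R3 - (-6)*R2:  [  0   0   3  |  10  -2   1 ]
R3 <- (1/3)*R3:  [    0     0     1  |  10/3  -2/3   1/3 ]
R1 <- R1 - (7)*R3:  [      1       0       0  |  -119/6    11/3    -7/3 ]
R2 <- R2 - (4/3)*R3:  [     0      1      0  |  -28/9    5/9   -4/9 ]
Right block of [I | A^{-1}] is the inverse:
[ -119/6  11/3  -7/3 ]
[  -28/9   5/9  -4/9 ]
[   10/3  -2/3   1/3 ]

inverse = [-119/6 11/3 -7/3; -28/9 5/9 -4/9; 10/3 -2/3 1/3]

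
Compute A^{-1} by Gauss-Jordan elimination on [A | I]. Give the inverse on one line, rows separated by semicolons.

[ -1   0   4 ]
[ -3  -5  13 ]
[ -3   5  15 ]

inverse = [-7 1 1; 3/10 -3/20 1/20; -3/2 1/4 1/4]

Gauss-Jordan on [A | I]:
R1 <- (1/-1)*R1:  [  1   0  -4  |  -1   0   0 ]
R2 <- R2 - (-3)*R1:  [  0  -5   1  |  -3   1   0 ]
R3 <- R3 - (-3)*R1:  [  0   5   3  |  -3   0   1 ]
R2 <- (1/-5)*R2:  [    0     1  -1/5  |   3/5  -1/5     0 ]
R3 <- R3 - (5)*R2:  [  0   0   4  |  -6   1   1 ]
R3 <- (1/4)*R3:  [    0     0     1  |  -3/2   1/4   1/4 ]
R1 <- R1 - (-4)*R3:  [  1   0   0  |  -7   1   1 ]
R2 <- R2 - (-1/5)*R3:  [     0      1      0  |   3/10  -3/20   1/20 ]
Right block of [I | A^{-1}] is the inverse:
[   -7      1     1 ]
[ 3/10  -3/20  1/20 ]
[ -3/2    1/4   1/4 ]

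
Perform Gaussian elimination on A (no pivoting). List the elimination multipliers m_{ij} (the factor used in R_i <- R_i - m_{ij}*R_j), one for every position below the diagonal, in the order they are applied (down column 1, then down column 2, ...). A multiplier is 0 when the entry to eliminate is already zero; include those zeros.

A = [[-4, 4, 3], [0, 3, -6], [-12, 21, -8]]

multipliers: 0, 3, 3

Forward elimination:
R2: entry in column 1 is already 0 -> m_{21} = 0 (no row operation needed)
R3 <- R3 - (3)*R1:  [   0    9  -17 ]
R3 <- R3 - (3)*R2:  [ 0  0  1 ]
Multipliers (in order of application): m_{21} = 0, m_{31} = 3, m_{32} = 3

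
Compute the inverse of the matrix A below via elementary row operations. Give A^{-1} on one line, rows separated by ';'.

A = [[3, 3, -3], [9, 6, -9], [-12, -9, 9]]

Gauss-Jordan on [A | I]:
R1 <- (1/3)*R1:  [   1    1   -1  |  1/3    0    0 ]
R2 <- R2 - (9)*R1:  [  0  -3   0  |  -3   1   0 ]
R3 <- R3 - (-12)*R1:  [  0   3  -3  |   4   0   1 ]
R2 <- (1/-3)*R2:  [    0     1     0  |     1  -1/3     0 ]
R1 <- R1 - (1)*R2:  [    1     0    -1  |  -2/3   1/3     0 ]
R3 <- R3 - (3)*R2:  [  0   0  -3  |   1   1   1 ]
R3 <- (1/-3)*R3:  [    0     0     1  |  -1/3  -1/3  -1/3 ]
R1 <- R1 - (-1)*R3:  [    1     0     0  |    -1     0  -1/3 ]
Right block of [I | A^{-1}] is the inverse:
[   -1     0  -1/3 ]
[    1  -1/3     0 ]
[ -1/3  -1/3  -1/3 ]

inverse = [-1 0 -1/3; 1 -1/3 0; -1/3 -1/3 -1/3]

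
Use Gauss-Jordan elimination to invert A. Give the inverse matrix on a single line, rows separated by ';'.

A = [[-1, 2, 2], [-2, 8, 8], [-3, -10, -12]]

inverse = [-2 1/2 0; -6 9/4 1/2; 11/2 -2 -1/2]

Gauss-Jordan on [A | I]:
R1 <- (1/-1)*R1:  [  1  -2  -2  |  -1   0   0 ]
R2 <- R2 - (-2)*R1:  [  0   4   4  |  -2   1   0 ]
R3 <- R3 - (-3)*R1:  [   0  -16  -18  |   -3    0    1 ]
R2 <- (1/4)*R2:  [    0     1     1  |  -1/2   1/4     0 ]
R1 <- R1 - (-2)*R2:  [   1    0    0  |   -2  1/2    0 ]
R3 <- R3 - (-16)*R2:  [   0    0   -2  |  -11    4    1 ]
R3 <- (1/-2)*R3:  [    0     0     1  |  11/2    -2  -1/2 ]
R2 <- R2 - (1)*R3:  [   0    1    0  |   -6  9/4  1/2 ]
Right block of [I | A^{-1}] is the inverse:
[   -2  1/2     0 ]
[   -6  9/4   1/2 ]
[ 11/2   -2  -1/2 ]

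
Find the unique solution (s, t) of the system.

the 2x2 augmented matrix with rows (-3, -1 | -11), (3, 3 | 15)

(3, 2)

Forward elimination on [A|b]:
R2 <- R2 - (-1)*R1:  [ 0  2  4 ]
Row echelon form:
[ -3  -1  |  -11 ]
[  0   2  |    4 ]
Back-substitution:
t = (4) / 2 = 2
s = (-11 - (-1)*(2)) / -3 = 3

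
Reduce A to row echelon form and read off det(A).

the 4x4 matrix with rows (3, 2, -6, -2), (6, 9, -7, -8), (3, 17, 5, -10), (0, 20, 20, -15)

Forward elimination:
R2 <- R2 - (2)*R1:  [  0   5   5  -4 ]
R3 <- R3 - (1)*R1:  [  0  15  11  -8 ]
R3 <- R3 - (3)*R2:  [  0   0  -4   4 ]
R4 <- R4 - (4)*R2:  [ 0  0  0  1 ]
Upper-triangular form:
[ 3  2  -6  -2 ]
[ 0  5   5  -4 ]
[ 0  0  -4   4 ]
[ 0  0   0   1 ]
det(A) = (-1)^0 * (3) * (5) * (-4) * (1) = -60  (0 row swaps -> sign +1)

det(A) = -60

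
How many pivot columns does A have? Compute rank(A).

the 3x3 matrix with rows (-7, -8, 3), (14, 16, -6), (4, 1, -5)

rank(A) = 2

Row reduction:
R2 <- R2 - (-2)*R1:  [ 0  0  0 ]
R3 <- R3 - (-4/7)*R1:  [     0  -25/7  -23/7 ]
R2 <-> R3   (pivot in column 2 was zero)
[ -7     -8      3 ]
[  0  -25/7  -23/7 ]
[  0      0      0 ]
Row echelon form:
[ -7     -8      3 ]
[  0  -25/7  -23/7 ]
[  0      0      0 ]
Nonzero rows / pivot columns: 2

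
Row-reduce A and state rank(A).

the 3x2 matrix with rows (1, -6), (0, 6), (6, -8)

rank(A) = 2

Row reduction:
R3 <- R3 - (6)*R1:  [  0  28 ]
R3 <- R3 - (14/3)*R2:  [ 0  0 ]
Row echelon form:
[ 1  -6 ]
[ 0   6 ]
[ 0   0 ]
Nonzero rows / pivot columns: 2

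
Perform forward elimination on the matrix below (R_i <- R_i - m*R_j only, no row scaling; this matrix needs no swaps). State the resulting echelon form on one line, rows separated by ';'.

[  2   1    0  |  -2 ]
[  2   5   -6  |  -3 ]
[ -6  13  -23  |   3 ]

Forward elimination:
R2 <- R2 - (1)*R1:  [  0   4  -6  -1 ]
R3 <- R3 - (-3)*R1:  [   0   16  -23   -3 ]
R3 <- R3 - (4)*R2:  [ 0  0  1  1 ]
Row echelon form:
[ 2  1   0  |  -2 ]
[ 0  4  -6  |  -1 ]
[ 0  0   1  |   1 ]

REF = [2 1 0 -2; 0 4 -6 -1; 0 0 1 1]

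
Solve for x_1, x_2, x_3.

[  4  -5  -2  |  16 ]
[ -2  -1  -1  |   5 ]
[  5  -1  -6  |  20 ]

(0, -2, -3)

Forward elimination on [A|b]:
R2 <- R2 - (-1/2)*R1:  [    0  -7/2    -2    13 ]
R3 <- R3 - (5/4)*R1:  [    0  21/4  -7/2     0 ]
R3 <- R3 - (-3/2)*R2:  [     0      0  -13/2   39/2 ]
Row echelon form:
[ 4    -5     -2  |    16 ]
[ 0  -7/2     -2  |    13 ]
[ 0     0  -13/2  |  39/2 ]
Back-substitution:
x_3 = (39/2) / (-13/2) = -3
x_2 = (13 - (-2)*(-3)) / (-7/2) = -2
x_1 = (16 - (-5)*(-2) - (-2)*(-3)) / 4 = 0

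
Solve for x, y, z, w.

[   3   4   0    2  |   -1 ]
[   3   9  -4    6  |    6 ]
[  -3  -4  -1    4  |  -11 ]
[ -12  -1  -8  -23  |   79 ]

(-3, 3, 0, -2)

Forward elimination on [A|b]:
R2 <- R2 - (1)*R1:  [  0   5  -4   4   7 ]
R3 <- R3 - (-1)*R1:  [   0    0   -1    6  -12 ]
R4 <- R4 - (-4)*R1:  [   0   15   -8  -15   75 ]
R4 <- R4 - (3)*R2:  [   0    0    4  -27   54 ]
R4 <- R4 - (-4)*R3:  [  0   0   0  -3   6 ]
Row echelon form:
[ 3  4   0   2  |   -1 ]
[ 0  5  -4   4  |    7 ]
[ 0  0  -1   6  |  -12 ]
[ 0  0   0  -3  |    6 ]
Back-substitution:
w = (6) / -3 = -2
z = (-12 - (6)*(-2)) / -1 = 0
y = (7 - (-4)*(0) - (4)*(-2)) / 5 = 3
x = (-1 - (4)*(3) - (2)*(-2)) / 3 = -3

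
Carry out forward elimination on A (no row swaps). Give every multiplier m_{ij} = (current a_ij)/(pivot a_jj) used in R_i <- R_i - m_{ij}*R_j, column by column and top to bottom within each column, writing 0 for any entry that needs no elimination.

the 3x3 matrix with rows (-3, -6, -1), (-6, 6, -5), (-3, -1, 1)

multipliers: 2, 1, 5/18

Forward elimination:
R2 <- R2 - (2)*R1:  [  0  18  -3 ]
R3 <- R3 - (1)*R1:  [ 0  5  2 ]
R3 <- R3 - (5/18)*R2:  [    0     0  17/6 ]
Multipliers (in order of application): m_{21} = 2, m_{31} = 1, m_{32} = 5/18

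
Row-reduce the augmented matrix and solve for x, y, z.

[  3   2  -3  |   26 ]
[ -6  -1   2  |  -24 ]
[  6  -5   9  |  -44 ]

Forward elimination on [A|b]:
R2 <- R2 - (-2)*R1:  [  0   3  -4  28 ]
R3 <- R3 - (2)*R1:  [   0   -9   15  -96 ]
R3 <- R3 - (-3)*R2:  [   0    0    3  -12 ]
Row echelon form:
[ 3  2  -3  |   26 ]
[ 0  3  -4  |   28 ]
[ 0  0   3  |  -12 ]
Back-substitution:
z = (-12) / 3 = -4
y = (28 - (-4)*(-4)) / 3 = 4
x = (26 - (2)*(4) - (-3)*(-4)) / 3 = 2

(2, 4, -4)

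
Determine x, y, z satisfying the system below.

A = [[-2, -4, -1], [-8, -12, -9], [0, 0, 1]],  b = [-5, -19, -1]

Forward elimination on [A|b]:
R2 <- R2 - (4)*R1:  [  0   4  -5   1 ]
Row echelon form:
[ -2  -4  -1  |  -5 ]
[  0   4  -5  |   1 ]
[  0   0   1  |  -1 ]
Back-substitution:
z = (-1) / 1 = -1
y = (1 - (-5)*(-1)) / 4 = -1
x = (-5 - (-4)*(-1) - (-1)*(-1)) / -2 = 5

(5, -1, -1)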